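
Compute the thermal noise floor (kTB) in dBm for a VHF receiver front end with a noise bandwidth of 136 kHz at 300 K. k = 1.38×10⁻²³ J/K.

P_n = kTB = 1.38×10⁻²³ × 300 × 1.36×10⁵ = 5.63×10⁻¹⁶ W
In dBm: 10 log₁₀(5.63×10⁻¹⁶ / 10⁻³) = −122.5 dBm

−122.5 dBm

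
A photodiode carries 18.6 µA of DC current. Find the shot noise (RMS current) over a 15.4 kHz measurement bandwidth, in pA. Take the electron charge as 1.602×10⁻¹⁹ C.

303 pA

I_n = √(2qI·B)
2qI·B = 2 × 1.602×10⁻¹⁹ × 1.86×10⁻⁵ × 1.54×10⁴ = 9.18×10⁻²⁰ A²
I_n = √(9.18×10⁻²⁰) = 3.03×10⁻¹⁰ A = 303 pA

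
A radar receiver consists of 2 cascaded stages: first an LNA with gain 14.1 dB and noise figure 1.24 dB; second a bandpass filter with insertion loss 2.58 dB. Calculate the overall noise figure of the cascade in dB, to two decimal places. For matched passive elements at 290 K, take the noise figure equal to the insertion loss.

Convert to linear (a loss of L dB is a gain of −L dB): F_i = 10^(NF_i/10), G_i = 10^(G_i,dB/10)
  Stage 1: F_1 = 10^(1.24/10) = 1.330, G_1 = 10^(14.1/10) = 25.70
  Stage 2: F_2 = 10^(2.58/10) = 1.811, G_2 = 10^(−2.58/10) = 0.5521
Friis cascade:
  F = 1.330 + (1.811 − 1)/25.70 = 1.362
NF = 10 log₁₀(1.362) = 1.34 dB

1.34 dB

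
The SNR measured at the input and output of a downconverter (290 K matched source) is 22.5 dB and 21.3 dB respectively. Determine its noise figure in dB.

NF (dB) = SNR_in(dB) − SNR_out(dB) when the source is at T₀
NF = 22.5 − 21.3 = 1.2 dB

1.2 dB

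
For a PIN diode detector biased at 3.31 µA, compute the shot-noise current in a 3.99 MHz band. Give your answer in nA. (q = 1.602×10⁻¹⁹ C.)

2.06 nA

I_n = √(2qI·B)
2qI·B = 2 × 1.602×10⁻¹⁹ × 3.31×10⁻⁶ × 3.99×10⁶ = 4.23×10⁻¹⁸ A²
I_n = √(4.23×10⁻¹⁸) = 2.06×10⁻⁹ A = 2.06 nA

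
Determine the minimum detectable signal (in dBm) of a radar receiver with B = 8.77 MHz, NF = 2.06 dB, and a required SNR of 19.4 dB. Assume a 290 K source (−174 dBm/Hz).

Sensitivity = −174 + 10 log₁₀(B) + NF + SNR_min
= −174 + 69.43 + 2.06 + 19.4
= −83.11 dBm → −83.1 dBm

−83.1 dBm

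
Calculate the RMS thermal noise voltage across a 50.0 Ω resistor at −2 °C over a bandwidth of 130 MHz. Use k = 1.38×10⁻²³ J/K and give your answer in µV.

T = −2 °C + 273.15 = 271.15 K
V_n = √(4kTRB)
4kTRB = 4 × 1.38×10⁻²³ × 271.15 × 5.00×10¹ × 1.30×10⁸ = 9.73×10⁻¹¹ V²
V_n = √(9.73×10⁻¹¹) = 9.86×10⁻⁶ V = 9.86 µV

9.86 µV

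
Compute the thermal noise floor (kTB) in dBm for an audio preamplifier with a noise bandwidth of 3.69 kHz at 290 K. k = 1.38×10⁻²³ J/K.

P_n = kTB = 1.38×10⁻²³ × 290 × 3.69×10³ = 1.48×10⁻¹⁷ W
In dBm: 10 log₁₀(1.48×10⁻¹⁷ / 10⁻³) = −138.3 dBm

−138.3 dBm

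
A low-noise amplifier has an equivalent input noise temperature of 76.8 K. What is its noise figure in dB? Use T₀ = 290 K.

F = 1 + T_e/T₀ = 1 + 76.8/290 = 1.26483
NF = 10 log₁₀(1.26483) = 1.02 dB

1.02 dB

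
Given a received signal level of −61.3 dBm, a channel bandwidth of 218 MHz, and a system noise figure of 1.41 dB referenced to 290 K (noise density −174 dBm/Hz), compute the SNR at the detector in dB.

27.9 dB

Noise floor: N = −174 + 10 log₁₀(B) + NF
10 log₁₀(2.18×10⁸) = 83.38 dB
N = −174 + 83.38 + 1.41 = −89.21 dBm
SNR = P_sig − N = −61.3 − (−89.21) = 27.91 dB → 27.9 dB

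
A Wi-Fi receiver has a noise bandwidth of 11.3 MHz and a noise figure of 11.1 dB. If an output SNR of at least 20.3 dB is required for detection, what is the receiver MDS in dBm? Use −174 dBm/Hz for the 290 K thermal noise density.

Sensitivity = −174 + 10 log₁₀(B) + NF + SNR_min
= −174 + 70.53 + 11.1 + 20.3
= −72.07 dBm → −72.1 dBm

−72.1 dBm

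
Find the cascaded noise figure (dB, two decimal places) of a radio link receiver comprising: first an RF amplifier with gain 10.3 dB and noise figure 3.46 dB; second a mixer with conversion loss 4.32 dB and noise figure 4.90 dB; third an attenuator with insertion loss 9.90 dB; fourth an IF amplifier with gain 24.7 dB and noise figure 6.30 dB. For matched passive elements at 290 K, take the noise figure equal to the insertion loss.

11.03 dB

Convert to linear (a loss of L dB is a gain of −L dB): F_i = 10^(NF_i/10), G_i = 10^(G_i,dB/10)
  Stage 1: F_1 = 10^(3.46/10) = 2.218, G_1 = 10^(10.3/10) = 10.72
  Stage 2: F_2 = 10^(4.90/10) = 3.090, G_2 = 10^(−4.32/10) = 0.3698
  Stage 3: F_3 = 10^(9.90/10) = 9.772, G_3 = 10^(−9.90/10) = 0.1023
  Stage 4: F_4 = 10^(6.30/10) = 4.266, G_4 = 10^(24.7/10) = 295.1
Friis cascade:
  F = 2.218 + (3.090 − 1)/10.72 + (9.772 − 1)/3.963 + (4.266 − 1)/0.4055 = 12.68
NF = 10 log₁₀(12.68) = 11.03 dB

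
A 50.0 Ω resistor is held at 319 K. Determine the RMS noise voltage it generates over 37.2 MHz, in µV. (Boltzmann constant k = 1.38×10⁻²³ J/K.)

5.72 µV

V_n = √(4kTRB)
4kTRB = 4 × 1.38×10⁻²³ × 319 × 5.00×10¹ × 3.72×10⁷ = 3.28×10⁻¹¹ V²
V_n = √(3.28×10⁻¹¹) = 5.72×10⁻⁶ V = 5.72 µV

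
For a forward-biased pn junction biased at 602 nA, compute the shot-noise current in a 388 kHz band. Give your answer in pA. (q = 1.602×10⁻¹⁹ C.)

I_n = √(2qI·B)
2qI·B = 2 × 1.602×10⁻¹⁹ × 6.02×10⁻⁷ × 3.88×10⁵ = 7.48×10⁻²⁰ A²
I_n = √(7.48×10⁻²⁰) = 2.74×10⁻¹⁰ A = 274 pA

274 pA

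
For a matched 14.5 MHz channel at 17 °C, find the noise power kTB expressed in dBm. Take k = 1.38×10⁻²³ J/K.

−102.4 dBm

T = 17 °C + 273.15 = 290.15 K
P_n = kTB = 1.38×10⁻²³ × 290.15 × 1.45×10⁷ = 5.81×10⁻¹⁴ W
In dBm: 10 log₁₀(5.81×10⁻¹⁴ / 10⁻³) = −102.4 dBm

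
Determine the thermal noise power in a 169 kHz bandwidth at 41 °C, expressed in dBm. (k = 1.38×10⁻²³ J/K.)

T = 41 °C + 273.15 = 314.15 K
P_n = kTB = 1.38×10⁻²³ × 314.15 × 1.69×10⁵ = 7.33×10⁻¹⁶ W
In dBm: 10 log₁₀(7.33×10⁻¹⁶ / 10⁻³) = −121.4 dBm

−121.4 dBm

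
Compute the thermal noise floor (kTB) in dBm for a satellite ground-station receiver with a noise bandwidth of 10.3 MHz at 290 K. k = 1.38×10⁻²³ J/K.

P_n = kTB = 1.38×10⁻²³ × 290 × 1.03×10⁷ = 4.12×10⁻¹⁴ W
In dBm: 10 log₁₀(4.12×10⁻¹⁴ / 10⁻³) = −103.8 dBm

−103.8 dBm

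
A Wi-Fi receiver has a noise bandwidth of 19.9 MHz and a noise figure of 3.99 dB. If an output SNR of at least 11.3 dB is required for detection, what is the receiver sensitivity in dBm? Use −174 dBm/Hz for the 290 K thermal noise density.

Sensitivity = −174 + 10 log₁₀(B) + NF + SNR_min
= −174 + 72.99 + 3.99 + 11.3
= −85.72 dBm → −85.7 dBm

−85.7 dBm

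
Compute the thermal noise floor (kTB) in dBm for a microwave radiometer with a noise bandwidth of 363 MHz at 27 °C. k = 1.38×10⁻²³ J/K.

−88.2 dBm

T = 27 °C + 273.15 = 300.15 K
P_n = kTB = 1.38×10⁻²³ × 300.15 × 3.63×10⁸ = 1.50×10⁻¹² W
In dBm: 10 log₁₀(1.50×10⁻¹² / 10⁻³) = −88.2 dBm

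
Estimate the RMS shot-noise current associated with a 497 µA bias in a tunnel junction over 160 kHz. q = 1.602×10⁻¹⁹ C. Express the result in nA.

I_n = √(2qI·B)
2qI·B = 2 × 1.602×10⁻¹⁹ × 4.97×10⁻⁴ × 1.60×10⁵ = 2.55×10⁻¹⁷ A²
I_n = √(2.55×10⁻¹⁷) = 5.05×10⁻⁹ A = 5.05 nA

5.05 nA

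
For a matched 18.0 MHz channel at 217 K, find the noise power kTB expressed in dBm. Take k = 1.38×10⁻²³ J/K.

P_n = kTB = 1.38×10⁻²³ × 217 × 1.80×10⁷ = 5.39×10⁻¹⁴ W
In dBm: 10 log₁₀(5.39×10⁻¹⁴ / 10⁻³) = −102.7 dBm

−102.7 dBm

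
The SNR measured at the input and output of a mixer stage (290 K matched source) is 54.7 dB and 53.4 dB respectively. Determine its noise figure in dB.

1.3 dB

NF (dB) = SNR_in(dB) − SNR_out(dB) when the source is at T₀
NF = 54.7 − 53.4 = 1.3 dB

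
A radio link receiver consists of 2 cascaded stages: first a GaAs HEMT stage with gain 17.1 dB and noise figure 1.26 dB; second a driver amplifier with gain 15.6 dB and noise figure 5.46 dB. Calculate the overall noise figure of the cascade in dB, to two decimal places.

Convert to linear (a loss of L dB is a gain of −L dB): F_i = 10^(NF_i/10), G_i = 10^(G_i,dB/10)
  Stage 1: F_1 = 10^(1.26/10) = 1.337, G_1 = 10^(17.1/10) = 51.29
  Stage 2: F_2 = 10^(5.46/10) = 3.516, G_2 = 10^(15.6/10) = 36.31
Friis cascade:
  F = 1.337 + (3.516 − 1)/51.29 = 1.386
NF = 10 log₁₀(1.386) = 1.42 dB

1.42 dB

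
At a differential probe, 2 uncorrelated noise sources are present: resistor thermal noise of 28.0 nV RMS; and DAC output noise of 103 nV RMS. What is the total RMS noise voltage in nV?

107 nV

Uncorrelated sources add in power (mean-square): V_tot = √(ΣV_i²)
V_tot = √[(2.80×10⁻⁸)² + (1.03×10⁻⁷)²] = 1.07×10⁻⁷ V = 107 nV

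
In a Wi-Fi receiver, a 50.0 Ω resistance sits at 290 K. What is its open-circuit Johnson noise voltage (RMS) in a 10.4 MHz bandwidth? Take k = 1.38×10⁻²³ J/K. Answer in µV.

2.89 µV

V_n = √(4kTRB)
4kTRB = 4 × 1.38×10⁻²³ × 290 × 5.00×10¹ × 1.04×10⁷ = 8.32×10⁻¹² V²
V_n = √(8.32×10⁻¹²) = 2.89×10⁻⁶ V = 2.89 µV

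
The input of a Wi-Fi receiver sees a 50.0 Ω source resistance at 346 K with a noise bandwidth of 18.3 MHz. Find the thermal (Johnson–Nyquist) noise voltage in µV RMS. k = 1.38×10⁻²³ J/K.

4.18 µV

V_n = √(4kTRB)
4kTRB = 4 × 1.38×10⁻²³ × 346 × 5.00×10¹ × 1.83×10⁷ = 1.75×10⁻¹¹ V²
V_n = √(1.75×10⁻¹¹) = 4.18×10⁻⁶ V = 4.18 µV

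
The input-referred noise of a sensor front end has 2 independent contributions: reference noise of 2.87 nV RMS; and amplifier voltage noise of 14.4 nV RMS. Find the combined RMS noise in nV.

14.7 nV

Uncorrelated sources add in power (mean-square): V_tot = √(ΣV_i²)
V_tot = √[(2.87×10⁻⁹)² + (1.44×10⁻⁸)²] = 1.47×10⁻⁸ V = 14.7 nV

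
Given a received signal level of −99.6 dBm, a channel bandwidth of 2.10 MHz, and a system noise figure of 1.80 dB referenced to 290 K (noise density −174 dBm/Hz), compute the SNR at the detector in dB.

Noise floor: N = −174 + 10 log₁₀(B) + NF
10 log₁₀(2.10×10⁶) = 63.22 dB
N = −174 + 63.22 + 1.80 = −108.98 dBm
SNR = P_sig − N = −99.6 − (−108.98) = 9.38 dB → 9.4 dB

9.4 dB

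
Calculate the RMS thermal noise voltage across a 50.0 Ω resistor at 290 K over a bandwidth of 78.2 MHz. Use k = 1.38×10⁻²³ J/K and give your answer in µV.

V_n = √(4kTRB)
4kTRB = 4 × 1.38×10⁻²³ × 290 × 5.00×10¹ × 7.82×10⁷ = 6.26×10⁻¹¹ V²
V_n = √(6.26×10⁻¹¹) = 7.91×10⁻⁶ V = 7.91 µV

7.91 µV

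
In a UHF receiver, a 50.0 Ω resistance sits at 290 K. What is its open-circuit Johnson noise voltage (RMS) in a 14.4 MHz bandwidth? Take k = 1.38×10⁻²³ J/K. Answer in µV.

3.39 µV

V_n = √(4kTRB)
4kTRB = 4 × 1.38×10⁻²³ × 290 × 5.00×10¹ × 1.44×10⁷ = 1.15×10⁻¹¹ V²
V_n = √(1.15×10⁻¹¹) = 3.39×10⁻⁶ V = 3.39 µV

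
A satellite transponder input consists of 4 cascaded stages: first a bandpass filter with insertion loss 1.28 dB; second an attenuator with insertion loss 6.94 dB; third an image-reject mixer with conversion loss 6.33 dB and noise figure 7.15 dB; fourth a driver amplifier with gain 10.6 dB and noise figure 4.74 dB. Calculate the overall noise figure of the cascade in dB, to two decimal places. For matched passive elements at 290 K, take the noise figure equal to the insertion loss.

Convert to linear (a loss of L dB is a gain of −L dB): F_i = 10^(NF_i/10), G_i = 10^(G_i,dB/10)
  Stage 1: F_1 = 10^(1.28/10) = 1.343, G_1 = 10^(−1.28/10) = 0.7447
  Stage 2: F_2 = 10^(6.94/10) = 4.943, G_2 = 10^(−6.94/10) = 0.2023
  Stage 3: F_3 = 10^(7.15/10) = 5.188, G_3 = 10^(−6.33/10) = 0.2328
  Stage 4: F_4 = 10^(4.74/10) = 2.979, G_4 = 10^(10.6/10) = 11.48
Friis cascade:
  F = 1.343 + (4.943 − 1)/0.7447 + (5.188 − 1)/0.1507 + (2.979 − 1)/0.03508 = 90.84
NF = 10 log₁₀(90.84) = 19.58 dB

19.58 dB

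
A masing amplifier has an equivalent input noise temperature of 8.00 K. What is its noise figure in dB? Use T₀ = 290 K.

0.118 dB

F = 1 + T_e/T₀ = 1 + 8.00/290 = 1.02759
NF = 10 log₁₀(1.02759) = 0.118 dB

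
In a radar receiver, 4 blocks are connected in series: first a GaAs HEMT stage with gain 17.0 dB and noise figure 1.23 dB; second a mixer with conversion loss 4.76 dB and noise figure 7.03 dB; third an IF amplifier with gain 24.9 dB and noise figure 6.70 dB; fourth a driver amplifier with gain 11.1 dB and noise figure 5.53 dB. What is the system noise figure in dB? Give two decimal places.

Convert to linear (a loss of L dB is a gain of −L dB): F_i = 10^(NF_i/10), G_i = 10^(G_i,dB/10)
  Stage 1: F_1 = 10^(1.23/10) = 1.327, G_1 = 10^(17.0/10) = 50.12
  Stage 2: F_2 = 10^(7.03/10) = 5.047, G_2 = 10^(−4.76/10) = 0.3342
  Stage 3: F_3 = 10^(6.70/10) = 4.677, G_3 = 10^(24.9/10) = 309.0
  Stage 4: F_4 = 10^(5.53/10) = 3.573, G_4 = 10^(11.1/10) = 12.88
Friis cascade:
  F = 1.327 + (5.047 − 1)/50.12 + (4.677 − 1)/16.75 + (3.573 − 1)/5176 = 1.628
NF = 10 log₁₀(1.628) = 2.12 dB

2.12 dB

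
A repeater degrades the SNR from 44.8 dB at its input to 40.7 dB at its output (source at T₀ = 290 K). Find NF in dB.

NF (dB) = SNR_in(dB) − SNR_out(dB) when the source is at T₀
NF = 44.8 − 40.7 = 4.1 dB

4.1 dB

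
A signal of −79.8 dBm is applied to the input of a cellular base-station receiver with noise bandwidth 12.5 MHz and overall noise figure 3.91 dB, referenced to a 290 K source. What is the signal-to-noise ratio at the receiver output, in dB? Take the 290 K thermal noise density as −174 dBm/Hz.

19.3 dB

Noise floor: N = −174 + 10 log₁₀(B) + NF
10 log₁₀(1.25×10⁷) = 70.97 dB
N = −174 + 70.97 + 3.91 = −99.12 dBm
SNR = P_sig − N = −79.8 − (−99.12) = 19.32 dB → 19.3 dB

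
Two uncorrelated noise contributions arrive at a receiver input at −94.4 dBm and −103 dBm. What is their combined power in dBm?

Convert to linear, add, convert back:
P₁ = 3.63×10⁻¹³ W, P₂ = 5.01×10⁻¹⁴ W
P_tot = 4.13×10⁻¹³ W → 10 log₁₀(P_tot / 10⁻³) = −93.8 dBm

−93.8 dBm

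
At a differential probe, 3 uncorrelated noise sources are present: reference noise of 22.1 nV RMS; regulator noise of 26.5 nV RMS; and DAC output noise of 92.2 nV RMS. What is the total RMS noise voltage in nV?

98.4 nV

Uncorrelated sources add in power (mean-square): V_tot = √(ΣV_i²)
V_tot = √[(2.21×10⁻⁸)² + (2.65×10⁻⁸)² + (9.22×10⁻⁸)²] = 9.84×10⁻⁸ V = 98.4 nV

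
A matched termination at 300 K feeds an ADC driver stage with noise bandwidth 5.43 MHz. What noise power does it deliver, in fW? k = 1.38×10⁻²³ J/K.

22.5 fW

P_n = kTB = 1.38×10⁻²³ × 300 × 5.43×10⁶ = 2.25×10⁻¹⁴ W = 22.5 fW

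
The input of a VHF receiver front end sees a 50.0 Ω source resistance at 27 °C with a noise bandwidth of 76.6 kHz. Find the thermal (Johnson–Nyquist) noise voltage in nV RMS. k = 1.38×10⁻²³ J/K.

T = 27 °C + 273.15 = 300.15 K
V_n = √(4kTRB)
4kTRB = 4 × 1.38×10⁻²³ × 300.15 × 5.00×10¹ × 7.66×10⁴ = 6.35×10⁻¹⁴ V²
V_n = √(6.35×10⁻¹⁴) = 2.52×10⁻⁷ V = 252 nV

252 nV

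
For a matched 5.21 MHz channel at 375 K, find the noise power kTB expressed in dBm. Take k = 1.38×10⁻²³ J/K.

−105.7 dBm

P_n = kTB = 1.38×10⁻²³ × 375 × 5.21×10⁶ = 2.70×10⁻¹⁴ W
In dBm: 10 log₁₀(2.70×10⁻¹⁴ / 10⁻³) = −105.7 dBm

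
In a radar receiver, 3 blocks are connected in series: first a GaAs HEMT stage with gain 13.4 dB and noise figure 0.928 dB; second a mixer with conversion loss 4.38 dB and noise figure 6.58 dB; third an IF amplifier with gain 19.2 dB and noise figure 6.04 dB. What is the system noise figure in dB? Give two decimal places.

Convert to linear (a loss of L dB is a gain of −L dB): F_i = 10^(NF_i/10), G_i = 10^(G_i,dB/10)
  Stage 1: F_1 = 10^(0.928/10) = 1.238, G_1 = 10^(13.4/10) = 21.88
  Stage 2: F_2 = 10^(6.58/10) = 4.550, G_2 = 10^(−4.38/10) = 0.3648
  Stage 3: F_3 = 10^(6.04/10) = 4.018, G_3 = 10^(19.2/10) = 83.18
Friis cascade:
  F = 1.238 + (4.550 − 1)/21.88 + (4.018 − 1)/7.980 = 1.779
NF = 10 log₁₀(1.779) = 2.50 dB

2.50 dB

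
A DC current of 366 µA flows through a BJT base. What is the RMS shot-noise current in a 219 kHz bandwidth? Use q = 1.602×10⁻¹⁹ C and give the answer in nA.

5.07 nA

I_n = √(2qI·B)
2qI·B = 2 × 1.602×10⁻¹⁹ × 3.66×10⁻⁴ × 2.19×10⁵ = 2.57×10⁻¹⁷ A²
I_n = √(2.57×10⁻¹⁷) = 5.07×10⁻⁹ A = 5.07 nA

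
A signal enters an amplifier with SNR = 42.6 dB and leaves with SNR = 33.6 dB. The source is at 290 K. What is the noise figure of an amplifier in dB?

NF (dB) = SNR_in(dB) − SNR_out(dB) when the source is at T₀
NF = 42.6 − 33.6 = 9.0 dB

9.0 dB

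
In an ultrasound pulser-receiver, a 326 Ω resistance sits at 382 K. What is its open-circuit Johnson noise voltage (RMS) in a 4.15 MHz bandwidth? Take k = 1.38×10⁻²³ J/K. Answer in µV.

5.34 µV

V_n = √(4kTRB)
4kTRB = 4 × 1.38×10⁻²³ × 382 × 3.26×10² × 4.15×10⁶ = 2.85×10⁻¹¹ V²
V_n = √(2.85×10⁻¹¹) = 5.34×10⁻⁶ V = 5.34 µV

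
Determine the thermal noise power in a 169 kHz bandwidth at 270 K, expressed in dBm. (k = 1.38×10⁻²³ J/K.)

−122.0 dBm

P_n = kTB = 1.38×10⁻²³ × 270 × 1.69×10⁵ = 6.30×10⁻¹⁶ W
In dBm: 10 log₁₀(6.30×10⁻¹⁶ / 10⁻³) = −122.0 dBm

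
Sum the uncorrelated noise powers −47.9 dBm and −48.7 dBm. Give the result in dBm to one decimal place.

−45.3 dBm

Convert to linear, add, convert back:
P₁ = 1.62×10⁻⁸ W, P₂ = 1.35×10⁻⁸ W
P_tot = 2.97×10⁻⁸ W → 10 log₁₀(P_tot / 10⁻³) = −45.3 dBm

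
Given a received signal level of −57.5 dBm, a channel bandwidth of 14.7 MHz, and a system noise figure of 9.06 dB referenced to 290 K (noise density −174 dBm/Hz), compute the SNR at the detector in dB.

Noise floor: N = −174 + 10 log₁₀(B) + NF
10 log₁₀(1.47×10⁷) = 71.67 dB
N = −174 + 71.67 + 9.06 = −93.27 dBm
SNR = P_sig − N = −57.5 − (−93.27) = 35.77 dB → 35.8 dB

35.8 dB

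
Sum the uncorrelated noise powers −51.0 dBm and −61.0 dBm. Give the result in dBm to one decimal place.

Convert to linear, add, convert back:
P₁ = 7.94×10⁻⁹ W, P₂ = 7.94×10⁻¹⁰ W
P_tot = 8.74×10⁻⁹ W → 10 log₁₀(P_tot / 10⁻³) = −50.6 dBm

−50.6 dBm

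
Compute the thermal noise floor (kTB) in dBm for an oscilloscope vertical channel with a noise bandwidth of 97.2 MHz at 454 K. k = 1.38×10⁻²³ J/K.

P_n = kTB = 1.38×10⁻²³ × 454 × 9.72×10⁷ = 6.09×10⁻¹³ W
In dBm: 10 log₁₀(6.09×10⁻¹³ / 10⁻³) = −92.2 dBm

−92.2 dBm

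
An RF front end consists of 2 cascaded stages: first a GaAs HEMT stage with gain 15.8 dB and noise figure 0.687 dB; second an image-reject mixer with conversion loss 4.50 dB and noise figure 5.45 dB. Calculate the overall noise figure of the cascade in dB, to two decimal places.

0.92 dB

Convert to linear (a loss of L dB is a gain of −L dB): F_i = 10^(NF_i/10), G_i = 10^(G_i,dB/10)
  Stage 1: F_1 = 10^(0.687/10) = 1.171, G_1 = 10^(15.8/10) = 38.02
  Stage 2: F_2 = 10^(5.45/10) = 3.508, G_2 = 10^(−4.50/10) = 0.3548
Friis cascade:
  F = 1.171 + (3.508 − 1)/38.02 = 1.237
NF = 10 log₁₀(1.237) = 0.92 dB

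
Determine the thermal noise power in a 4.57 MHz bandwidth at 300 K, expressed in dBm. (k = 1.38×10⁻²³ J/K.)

P_n = kTB = 1.38×10⁻²³ × 300 × 4.57×10⁶ = 1.89×10⁻¹⁴ W
In dBm: 10 log₁₀(1.89×10⁻¹⁴ / 10⁻³) = −107.2 dBm

−107.2 dBm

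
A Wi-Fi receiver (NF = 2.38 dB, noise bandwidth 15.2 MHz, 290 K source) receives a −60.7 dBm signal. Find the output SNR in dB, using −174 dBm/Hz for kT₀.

Noise floor: N = −174 + 10 log₁₀(B) + NF
10 log₁₀(1.52×10⁷) = 71.82 dB
N = −174 + 71.82 + 2.38 = −99.80 dBm
SNR = P_sig − N = −60.7 − (−99.80) = 39.10 dB → 39.1 dB

39.1 dB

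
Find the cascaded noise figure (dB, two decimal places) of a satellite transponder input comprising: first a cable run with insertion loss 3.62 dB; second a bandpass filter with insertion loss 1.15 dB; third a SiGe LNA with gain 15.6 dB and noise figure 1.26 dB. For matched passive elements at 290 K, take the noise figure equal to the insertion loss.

6.03 dB

Convert to linear (a loss of L dB is a gain of −L dB): F_i = 10^(NF_i/10), G_i = 10^(G_i,dB/10)
  Stage 1: F_1 = 10^(3.62/10) = 2.301, G_1 = 10^(−3.62/10) = 0.4345
  Stage 2: F_2 = 10^(1.15/10) = 1.303, G_2 = 10^(−1.15/10) = 0.7674
  Stage 3: F_3 = 10^(1.26/10) = 1.337, G_3 = 10^(15.6/10) = 36.31
Friis cascade:
  F = 2.301 + (1.303 − 1)/0.4345 + (1.337 − 1)/0.3334 = 4.009
NF = 10 log₁₀(4.009) = 6.03 dB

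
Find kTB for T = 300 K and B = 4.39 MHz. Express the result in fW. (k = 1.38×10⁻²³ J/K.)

P_n = kTB = 1.38×10⁻²³ × 300 × 4.39×10⁶ = 1.82×10⁻¹⁴ W = 18.2 fW

18.2 fW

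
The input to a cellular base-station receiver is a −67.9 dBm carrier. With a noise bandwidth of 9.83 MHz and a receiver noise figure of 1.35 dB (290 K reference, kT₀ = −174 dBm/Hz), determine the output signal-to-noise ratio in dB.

Noise floor: N = −174 + 10 log₁₀(B) + NF
10 log₁₀(9.83×10⁶) = 69.93 dB
N = −174 + 69.93 + 1.35 = −102.72 dBm
SNR = P_sig − N = −67.9 − (−102.72) = 34.82 dB → 34.8 dB

34.8 dB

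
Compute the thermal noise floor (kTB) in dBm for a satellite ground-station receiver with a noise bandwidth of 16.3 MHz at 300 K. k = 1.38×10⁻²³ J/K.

−101.7 dBm

P_n = kTB = 1.38×10⁻²³ × 300 × 1.63×10⁷ = 6.75×10⁻¹⁴ W
In dBm: 10 log₁₀(6.75×10⁻¹⁴ / 10⁻³) = −101.7 dBm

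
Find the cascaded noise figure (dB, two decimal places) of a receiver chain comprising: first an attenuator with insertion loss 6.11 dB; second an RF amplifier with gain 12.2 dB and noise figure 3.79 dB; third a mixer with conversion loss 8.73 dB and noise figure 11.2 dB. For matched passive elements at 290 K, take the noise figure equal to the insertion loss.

Convert to linear (a loss of L dB is a gain of −L dB): F_i = 10^(NF_i/10), G_i = 10^(G_i,dB/10)
  Stage 1: F_1 = 10^(6.11/10) = 4.083, G_1 = 10^(−6.11/10) = 0.2449
  Stage 2: F_2 = 10^(3.79/10) = 2.393, G_2 = 10^(12.2/10) = 16.60
  Stage 3: F_3 = 10^(11.2/10) = 13.18, G_3 = 10^(−8.73/10) = 0.1340
Friis cascade:
  F = 4.083 + (2.393 − 1)/0.2449 + (13.18 − 1)/4.064 = 12.77
NF = 10 log₁₀(12.77) = 11.06 dB

11.06 dB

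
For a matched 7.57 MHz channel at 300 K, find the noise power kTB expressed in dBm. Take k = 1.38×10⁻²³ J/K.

P_n = kTB = 1.38×10⁻²³ × 300 × 7.57×10⁶ = 3.13×10⁻¹⁴ W
In dBm: 10 log₁₀(3.13×10⁻¹⁴ / 10⁻³) = −105.0 dBm

−105.0 dBm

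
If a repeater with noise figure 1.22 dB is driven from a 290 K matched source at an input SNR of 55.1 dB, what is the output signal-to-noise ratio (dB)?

53.88 dB

By definition F = SNR_in/SNR_out, so in dB: SNR_out = SNR_in − NF
SNR_out = 55.1 − 1.22 = 53.88 dB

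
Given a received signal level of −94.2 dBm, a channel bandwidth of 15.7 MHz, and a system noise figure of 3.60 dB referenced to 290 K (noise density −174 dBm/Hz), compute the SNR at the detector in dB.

4.2 dB

Noise floor: N = −174 + 10 log₁₀(B) + NF
10 log₁₀(1.57×10⁷) = 71.96 dB
N = −174 + 71.96 + 3.60 = −98.44 dBm
SNR = P_sig − N = −94.2 − (−98.44) = 4.24 dB → 4.2 dB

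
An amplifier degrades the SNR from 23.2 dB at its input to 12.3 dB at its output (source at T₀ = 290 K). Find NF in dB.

10.9 dB

NF (dB) = SNR_in(dB) − SNR_out(dB) when the source is at T₀
NF = 23.2 − 12.3 = 10.9 dB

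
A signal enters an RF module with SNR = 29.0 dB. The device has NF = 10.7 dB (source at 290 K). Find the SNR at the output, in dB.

By definition F = SNR_in/SNR_out, so in dB: SNR_out = SNR_in − NF
SNR_out = 29.0 − 10.7 = 18.3 dB

18.3 dB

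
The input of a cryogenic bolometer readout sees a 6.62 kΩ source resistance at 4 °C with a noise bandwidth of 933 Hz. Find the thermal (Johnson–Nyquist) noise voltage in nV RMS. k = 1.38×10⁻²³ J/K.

307 nV

T = 4 °C + 273.15 = 277.15 K
V_n = √(4kTRB)
4kTRB = 4 × 1.38×10⁻²³ × 277.15 × 6.62×10³ × 9.33×10² = 9.45×10⁻¹⁴ V²
V_n = √(9.45×10⁻¹⁴) = 3.07×10⁻⁷ V = 307 nV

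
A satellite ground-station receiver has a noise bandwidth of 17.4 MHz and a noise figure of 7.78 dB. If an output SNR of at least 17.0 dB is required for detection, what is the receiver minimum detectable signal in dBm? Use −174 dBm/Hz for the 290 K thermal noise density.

Sensitivity = −174 + 10 log₁₀(B) + NF + SNR_min
= −174 + 72.41 + 7.78 + 17.0
= −76.81 dBm → −76.8 dBm

−76.8 dBm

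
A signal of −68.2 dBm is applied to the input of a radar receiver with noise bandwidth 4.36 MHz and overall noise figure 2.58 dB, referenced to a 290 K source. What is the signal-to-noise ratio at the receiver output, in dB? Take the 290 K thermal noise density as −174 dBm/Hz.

Noise floor: N = −174 + 10 log₁₀(B) + NF
10 log₁₀(4.36×10⁶) = 66.39 dB
N = −174 + 66.39 + 2.58 = −105.03 dBm
SNR = P_sig − N = −68.2 − (−105.03) = 36.83 dB → 36.8 dB

36.8 dB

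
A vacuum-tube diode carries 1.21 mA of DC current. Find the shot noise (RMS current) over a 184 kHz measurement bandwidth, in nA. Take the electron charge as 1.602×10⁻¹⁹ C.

I_n = √(2qI·B)
2qI·B = 2 × 1.602×10⁻¹⁹ × 1.21×10⁻³ × 1.84×10⁵ = 7.13×10⁻¹⁷ A²
I_n = √(7.13×10⁻¹⁷) = 8.45×10⁻⁹ A = 8.45 nA

8.45 nA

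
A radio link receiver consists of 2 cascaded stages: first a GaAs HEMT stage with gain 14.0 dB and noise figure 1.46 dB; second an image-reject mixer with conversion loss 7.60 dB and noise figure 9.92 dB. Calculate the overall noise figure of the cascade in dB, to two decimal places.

Convert to linear (a loss of L dB is a gain of −L dB): F_i = 10^(NF_i/10), G_i = 10^(G_i,dB/10)
  Stage 1: F_1 = 10^(1.46/10) = 1.400, G_1 = 10^(14.0/10) = 25.12
  Stage 2: F_2 = 10^(9.92/10) = 9.817, G_2 = 10^(−7.60/10) = 0.1738
Friis cascade:
  F = 1.400 + (9.817 − 1)/25.12 = 1.751
NF = 10 log₁₀(1.751) = 2.43 dB

2.43 dB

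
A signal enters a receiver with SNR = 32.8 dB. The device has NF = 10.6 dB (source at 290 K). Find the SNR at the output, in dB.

By definition F = SNR_in/SNR_out, so in dB: SNR_out = SNR_in − NF
SNR_out = 32.8 − 10.6 = 22.2 dB

22.2 dB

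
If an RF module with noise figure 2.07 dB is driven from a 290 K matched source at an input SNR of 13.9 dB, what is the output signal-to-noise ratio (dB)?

By definition F = SNR_in/SNR_out, so in dB: SNR_out = SNR_in − NF
SNR_out = 13.9 − 2.07 = 11.83 dB

11.83 dB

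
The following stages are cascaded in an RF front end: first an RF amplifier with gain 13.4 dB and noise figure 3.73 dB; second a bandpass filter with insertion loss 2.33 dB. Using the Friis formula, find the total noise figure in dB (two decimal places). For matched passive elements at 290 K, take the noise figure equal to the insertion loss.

3.79 dB

Convert to linear (a loss of L dB is a gain of −L dB): F_i = 10^(NF_i/10), G_i = 10^(G_i,dB/10)
  Stage 1: F_1 = 10^(3.73/10) = 2.360, G_1 = 10^(13.4/10) = 21.88
  Stage 2: F_2 = 10^(2.33/10) = 1.710, G_2 = 10^(−2.33/10) = 0.5848
Friis cascade:
  F = 2.360 + (1.710 − 1)/21.88 = 2.393
NF = 10 log₁₀(2.393) = 3.79 dB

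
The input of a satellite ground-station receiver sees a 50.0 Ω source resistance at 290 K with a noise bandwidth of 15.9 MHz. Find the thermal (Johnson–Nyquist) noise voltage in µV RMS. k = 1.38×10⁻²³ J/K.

3.57 µV

V_n = √(4kTRB)
4kTRB = 4 × 1.38×10⁻²³ × 290 × 5.00×10¹ × 1.59×10⁷ = 1.27×10⁻¹¹ V²
V_n = √(1.27×10⁻¹¹) = 3.57×10⁻⁶ V = 3.57 µV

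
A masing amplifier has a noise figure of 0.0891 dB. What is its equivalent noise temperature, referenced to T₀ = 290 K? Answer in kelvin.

6.01 K

F = 10^(0.0891/10) = 1.02073
T_e = (F − 1)·T₀ = (1.02073 − 1) × 290 = 6.01 K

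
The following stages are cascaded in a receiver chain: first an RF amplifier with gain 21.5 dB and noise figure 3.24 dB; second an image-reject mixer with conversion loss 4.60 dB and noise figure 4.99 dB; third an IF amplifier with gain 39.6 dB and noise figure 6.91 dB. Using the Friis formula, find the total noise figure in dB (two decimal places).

Convert to linear (a loss of L dB is a gain of −L dB): F_i = 10^(NF_i/10), G_i = 10^(G_i,dB/10)
  Stage 1: F_1 = 10^(3.24/10) = 2.109, G_1 = 10^(21.5/10) = 141.3
  Stage 2: F_2 = 10^(4.99/10) = 3.155, G_2 = 10^(−4.60/10) = 0.3467
  Stage 3: F_3 = 10^(6.91/10) = 4.909, G_3 = 10^(39.6/10) = 9120
Friis cascade:
  F = 2.109 + (3.155 − 1)/141.3 + (4.909 − 1)/48.98 = 2.204
NF = 10 log₁₀(2.204) = 3.43 dB

3.43 dB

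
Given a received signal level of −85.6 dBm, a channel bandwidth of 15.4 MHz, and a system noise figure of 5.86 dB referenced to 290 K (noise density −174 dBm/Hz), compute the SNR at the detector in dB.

10.7 dB

Noise floor: N = −174 + 10 log₁₀(B) + NF
10 log₁₀(1.54×10⁷) = 71.88 dB
N = −174 + 71.88 + 5.86 = −96.26 dBm
SNR = P_sig − N = −85.6 − (−96.26) = 10.66 dB → 10.7 dB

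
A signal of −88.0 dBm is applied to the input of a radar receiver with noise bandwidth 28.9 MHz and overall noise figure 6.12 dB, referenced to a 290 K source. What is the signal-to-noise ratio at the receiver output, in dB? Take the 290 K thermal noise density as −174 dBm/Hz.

Noise floor: N = −174 + 10 log₁₀(B) + NF
10 log₁₀(2.89×10⁷) = 74.61 dB
N = −174 + 74.61 + 6.12 = −93.27 dBm
SNR = P_sig − N = −88.0 − (−93.27) = 5.27 dB → 5.3 dB

5.3 dB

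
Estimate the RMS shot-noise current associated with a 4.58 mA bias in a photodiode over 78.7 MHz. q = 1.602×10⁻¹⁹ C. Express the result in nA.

I_n = √(2qI·B)
2qI·B = 2 × 1.602×10⁻¹⁹ × 4.58×10⁻³ × 7.87×10⁷ = 1.15×10⁻¹³ A²
I_n = √(1.15×10⁻¹³) = 3.40×10⁻⁷ A = 340 nA

340 nA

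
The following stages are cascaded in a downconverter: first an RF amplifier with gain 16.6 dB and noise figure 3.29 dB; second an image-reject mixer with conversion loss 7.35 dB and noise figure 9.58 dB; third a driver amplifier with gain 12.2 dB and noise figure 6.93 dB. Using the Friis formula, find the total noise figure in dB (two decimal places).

Convert to linear (a loss of L dB is a gain of −L dB): F_i = 10^(NF_i/10), G_i = 10^(G_i,dB/10)
  Stage 1: F_1 = 10^(3.29/10) = 2.133, G_1 = 10^(16.6/10) = 45.71
  Stage 2: F_2 = 10^(9.58/10) = 9.078, G_2 = 10^(−7.35/10) = 0.1841
  Stage 3: F_3 = 10^(6.93/10) = 4.932, G_3 = 10^(12.2/10) = 16.60
Friis cascade:
  F = 2.133 + (9.078 − 1)/45.71 + (4.932 − 1)/8.414 = 2.777
NF = 10 log₁₀(2.777) = 4.44 dB

4.44 dB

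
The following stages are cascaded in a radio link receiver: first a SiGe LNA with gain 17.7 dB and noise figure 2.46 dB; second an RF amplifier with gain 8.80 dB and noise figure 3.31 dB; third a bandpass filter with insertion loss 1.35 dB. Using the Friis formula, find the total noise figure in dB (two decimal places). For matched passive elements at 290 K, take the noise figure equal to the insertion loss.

Convert to linear (a loss of L dB is a gain of −L dB): F_i = 10^(NF_i/10), G_i = 10^(G_i,dB/10)
  Stage 1: F_1 = 10^(2.46/10) = 1.762, G_1 = 10^(17.7/10) = 58.88
  Stage 2: F_2 = 10^(3.31/10) = 2.143, G_2 = 10^(8.80/10) = 7.586
  Stage 3: F_3 = 10^(1.35/10) = 1.365, G_3 = 10^(−1.35/10) = 0.7328
Friis cascade:
  F = 1.762 + (2.143 − 1)/58.88 + (1.365 − 1)/446.7 = 1.782
NF = 10 log₁₀(1.782) = 2.51 dB

2.51 dB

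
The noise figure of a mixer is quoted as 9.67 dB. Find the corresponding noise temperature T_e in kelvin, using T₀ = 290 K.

F = 10^(9.67/10) = 9.2683
T_e = (F − 1)·T₀ = (9.2683 − 1) × 290 = 2398 K

2398 K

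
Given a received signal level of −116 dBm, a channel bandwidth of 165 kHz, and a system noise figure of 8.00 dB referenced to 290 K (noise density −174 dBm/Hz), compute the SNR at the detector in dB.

−2.2 dB

Noise floor: N = −174 + 10 log₁₀(B) + NF
10 log₁₀(1.65×10⁵) = 52.17 dB
N = −174 + 52.17 + 8.00 = −113.83 dBm
SNR = P_sig − N = −116 − (−113.83) = −2.17 dB → −2.2 dB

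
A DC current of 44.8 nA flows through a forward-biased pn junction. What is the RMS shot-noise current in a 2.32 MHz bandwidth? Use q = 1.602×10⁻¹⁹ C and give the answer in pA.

I_n = √(2qI·B)
2qI·B = 2 × 1.602×10⁻¹⁹ × 4.48×10⁻⁸ × 2.32×10⁶ = 3.33×10⁻²⁰ A²
I_n = √(3.33×10⁻²⁰) = 1.82×10⁻¹⁰ A = 182 pA

182 pA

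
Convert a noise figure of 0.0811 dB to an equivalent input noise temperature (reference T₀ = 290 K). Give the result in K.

5.47 K

F = 10^(0.0811/10) = 1.01885
T_e = (F − 1)·T₀ = (1.01885 − 1) × 290 = 5.47 K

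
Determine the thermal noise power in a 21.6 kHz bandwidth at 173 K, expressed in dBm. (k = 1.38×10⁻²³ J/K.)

P_n = kTB = 1.38×10⁻²³ × 173 × 2.16×10⁴ = 5.16×10⁻¹⁷ W
In dBm: 10 log₁₀(5.16×10⁻¹⁷ / 10⁻³) = −132.9 dBm

−132.9 dBm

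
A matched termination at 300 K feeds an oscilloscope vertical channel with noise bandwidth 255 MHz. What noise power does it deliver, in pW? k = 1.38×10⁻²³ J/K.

P_n = kTB = 1.38×10⁻²³ × 300 × 2.55×10⁸ = 1.06×10⁻¹² W = 1.06 pW

1.06 pW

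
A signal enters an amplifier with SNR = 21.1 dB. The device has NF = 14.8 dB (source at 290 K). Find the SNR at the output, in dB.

By definition F = SNR_in/SNR_out, so in dB: SNR_out = SNR_in − NF
SNR_out = 21.1 − 14.8 = 6.3 dB

6.3 dB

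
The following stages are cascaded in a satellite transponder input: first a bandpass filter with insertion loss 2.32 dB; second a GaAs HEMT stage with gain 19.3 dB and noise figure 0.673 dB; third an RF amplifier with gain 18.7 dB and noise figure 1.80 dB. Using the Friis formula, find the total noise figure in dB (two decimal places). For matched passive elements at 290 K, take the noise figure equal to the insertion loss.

Convert to linear (a loss of L dB is a gain of −L dB): F_i = 10^(NF_i/10), G_i = 10^(G_i,dB/10)
  Stage 1: F_1 = 10^(2.32/10) = 1.706, G_1 = 10^(−2.32/10) = 0.5861
  Stage 2: F_2 = 10^(0.673/10) = 1.168, G_2 = 10^(19.3/10) = 85.11
  Stage 3: F_3 = 10^(1.80/10) = 1.514, G_3 = 10^(18.7/10) = 74.13
Friis cascade:
  F = 1.706 + (1.168 − 1)/0.5861 + (1.514 − 1)/49.89 = 2.002
NF = 10 log₁₀(2.002) = 3.02 dB

3.02 dB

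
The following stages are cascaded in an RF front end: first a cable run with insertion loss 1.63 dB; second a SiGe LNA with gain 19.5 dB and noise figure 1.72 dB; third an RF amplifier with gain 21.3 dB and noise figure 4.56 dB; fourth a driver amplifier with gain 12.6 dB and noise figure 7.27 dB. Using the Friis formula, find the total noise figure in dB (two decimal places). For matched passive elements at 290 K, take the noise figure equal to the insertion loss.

3.41 dB

Convert to linear (a loss of L dB is a gain of −L dB): F_i = 10^(NF_i/10), G_i = 10^(G_i,dB/10)
  Stage 1: F_1 = 10^(1.63/10) = 1.455, G_1 = 10^(−1.63/10) = 0.6871
  Stage 2: F_2 = 10^(1.72/10) = 1.486, G_2 = 10^(19.5/10) = 89.13
  Stage 3: F_3 = 10^(4.56/10) = 2.858, G_3 = 10^(21.3/10) = 134.9
  Stage 4: F_4 = 10^(7.27/10) = 5.333, G_4 = 10^(12.6/10) = 18.20
Friis cascade:
  F = 1.455 + (1.486 − 1)/0.6871 + (2.858 − 1)/61.24 + (5.333 − 1)/8260 = 2.194
NF = 10 log₁₀(2.194) = 3.41 dB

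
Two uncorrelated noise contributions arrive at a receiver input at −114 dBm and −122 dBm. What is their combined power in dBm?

Convert to linear, add, convert back:
P₁ = 3.98×10⁻¹⁵ W, P₂ = 6.31×10⁻¹⁶ W
P_tot = 4.61×10⁻¹⁵ W → 10 log₁₀(P_tot / 10⁻³) = −113.4 dBm

−113.4 dBm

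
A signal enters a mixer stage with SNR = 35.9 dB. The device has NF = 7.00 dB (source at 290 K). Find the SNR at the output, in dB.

By definition F = SNR_in/SNR_out, so in dB: SNR_out = SNR_in − NF
SNR_out = 35.9 − 7.00 = 28.90 dB

28.90 dB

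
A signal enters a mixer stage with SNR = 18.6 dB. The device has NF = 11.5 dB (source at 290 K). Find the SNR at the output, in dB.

7.1 dB

By definition F = SNR_in/SNR_out, so in dB: SNR_out = SNR_in − NF
SNR_out = 18.6 − 11.5 = 7.1 dB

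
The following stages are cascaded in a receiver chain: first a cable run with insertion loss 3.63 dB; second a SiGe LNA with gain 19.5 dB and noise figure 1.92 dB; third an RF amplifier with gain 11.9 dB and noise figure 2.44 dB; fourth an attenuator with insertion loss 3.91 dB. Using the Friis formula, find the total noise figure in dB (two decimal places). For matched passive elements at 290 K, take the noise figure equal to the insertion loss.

5.58 dB

Convert to linear (a loss of L dB is a gain of −L dB): F_i = 10^(NF_i/10), G_i = 10^(G_i,dB/10)
  Stage 1: F_1 = 10^(3.63/10) = 2.307, G_1 = 10^(−3.63/10) = 0.4335
  Stage 2: F_2 = 10^(1.92/10) = 1.556, G_2 = 10^(19.5/10) = 89.13
  Stage 3: F_3 = 10^(2.44/10) = 1.754, G_3 = 10^(11.9/10) = 15.49
  Stage 4: F_4 = 10^(3.91/10) = 2.460, G_4 = 10^(−3.91/10) = 0.4064
Friis cascade:
  F = 2.307 + (1.556 − 1)/0.4335 + (1.754 − 1)/38.64 + (2.460 − 1)/598.4 = 3.611
NF = 10 log₁₀(3.611) = 5.58 dB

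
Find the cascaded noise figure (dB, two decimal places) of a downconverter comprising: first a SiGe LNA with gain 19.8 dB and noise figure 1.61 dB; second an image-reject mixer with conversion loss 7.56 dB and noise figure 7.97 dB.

Convert to linear (a loss of L dB is a gain of −L dB): F_i = 10^(NF_i/10), G_i = 10^(G_i,dB/10)
  Stage 1: F_1 = 10^(1.61/10) = 1.449, G_1 = 10^(19.8/10) = 95.50
  Stage 2: F_2 = 10^(7.97/10) = 6.266, G_2 = 10^(−7.56/10) = 0.1754
Friis cascade:
  F = 1.449 + (6.266 − 1)/95.50 = 1.504
NF = 10 log₁₀(1.504) = 1.77 dB

1.77 dB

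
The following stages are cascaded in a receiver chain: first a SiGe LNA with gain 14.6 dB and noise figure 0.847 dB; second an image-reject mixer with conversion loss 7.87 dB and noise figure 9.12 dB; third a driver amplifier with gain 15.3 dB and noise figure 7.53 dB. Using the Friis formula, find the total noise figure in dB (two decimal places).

3.90 dB

Convert to linear (a loss of L dB is a gain of −L dB): F_i = 10^(NF_i/10), G_i = 10^(G_i,dB/10)
  Stage 1: F_1 = 10^(0.847/10) = 1.215, G_1 = 10^(14.6/10) = 28.84
  Stage 2: F_2 = 10^(9.12/10) = 8.166, G_2 = 10^(−7.87/10) = 0.1633
  Stage 3: F_3 = 10^(7.53/10) = 5.662, G_3 = 10^(15.3/10) = 33.88
Friis cascade:
  F = 1.215 + (8.166 − 1)/28.84 + (5.662 − 1)/4.710 = 2.454
NF = 10 log₁₀(2.454) = 3.90 dB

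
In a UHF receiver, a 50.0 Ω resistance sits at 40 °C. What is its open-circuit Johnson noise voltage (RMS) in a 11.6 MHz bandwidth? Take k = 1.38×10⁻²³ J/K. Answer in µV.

3.17 µV

T = 40 °C + 273.15 = 313.15 K
V_n = √(4kTRB)
4kTRB = 4 × 1.38×10⁻²³ × 313.15 × 5.00×10¹ × 1.16×10⁷ = 1.00×10⁻¹¹ V²
V_n = √(1.00×10⁻¹¹) = 3.17×10⁻⁶ V = 3.17 µV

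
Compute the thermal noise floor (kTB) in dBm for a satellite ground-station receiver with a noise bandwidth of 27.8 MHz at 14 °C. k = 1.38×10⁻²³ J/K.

T = 14 °C + 273.15 = 287.15 K
P_n = kTB = 1.38×10⁻²³ × 287.15 × 2.78×10⁷ = 1.10×10⁻¹³ W
In dBm: 10 log₁₀(1.10×10⁻¹³ / 10⁻³) = −99.6 dBm

−99.6 dBm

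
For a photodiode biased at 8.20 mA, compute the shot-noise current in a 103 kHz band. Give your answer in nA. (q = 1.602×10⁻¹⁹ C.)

I_n = √(2qI·B)
2qI·B = 2 × 1.602×10⁻¹⁹ × 8.20×10⁻³ × 1.03×10⁵ = 2.71×10⁻¹⁶ A²
I_n = √(2.71×10⁻¹⁶) = 1.65×10⁻⁸ A = 16.5 nA

16.5 nA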